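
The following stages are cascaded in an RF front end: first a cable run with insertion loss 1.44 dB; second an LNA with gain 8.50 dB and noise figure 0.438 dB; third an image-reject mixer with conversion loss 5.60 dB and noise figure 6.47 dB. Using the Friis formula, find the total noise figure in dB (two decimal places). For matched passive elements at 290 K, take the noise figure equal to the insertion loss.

3.46 dB

Convert to linear (a loss of L dB is a gain of −L dB): F_i = 10^(NF_i/10), G_i = 10^(G_i,dB/10)
  Stage 1: F_1 = 10^(1.44/10) = 1.393, G_1 = 10^(−1.44/10) = 0.7178
  Stage 2: F_2 = 10^(0.438/10) = 1.106, G_2 = 10^(8.50/10) = 7.079
  Stage 3: F_3 = 10^(6.47/10) = 4.436, G_3 = 10^(−5.60/10) = 0.2754
Friis cascade:
  F = 1.393 + (1.106 − 1)/0.7178 + (4.436 − 1)/5.082 = 2.217
NF = 10 log₁₀(2.217) = 3.46 dB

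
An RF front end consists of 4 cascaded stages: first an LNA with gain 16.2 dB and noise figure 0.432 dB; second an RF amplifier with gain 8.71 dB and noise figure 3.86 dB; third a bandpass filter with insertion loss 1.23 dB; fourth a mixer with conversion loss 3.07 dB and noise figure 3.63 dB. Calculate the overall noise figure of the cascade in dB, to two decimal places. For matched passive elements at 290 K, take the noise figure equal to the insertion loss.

Convert to linear (a loss of L dB is a gain of −L dB): F_i = 10^(NF_i/10), G_i = 10^(G_i,dB/10)
  Stage 1: F_1 = 10^(0.432/10) = 1.105, G_1 = 10^(16.2/10) = 41.69
  Stage 2: F_2 = 10^(3.86/10) = 2.432, G_2 = 10^(8.71/10) = 7.430
  Stage 3: F_3 = 10^(1.23/10) = 1.327, G_3 = 10^(−1.23/10) = 0.7534
  Stage 4: F_4 = 10^(3.63/10) = 2.307, G_4 = 10^(−3.07/10) = 0.4932
Friis cascade:
  F = 1.105 + (2.432 − 1)/41.69 + (1.327 − 1)/309.7 + (2.307 − 1)/233.3 = 1.146
NF = 10 log₁₀(1.146) = 0.59 dB

0.59 dB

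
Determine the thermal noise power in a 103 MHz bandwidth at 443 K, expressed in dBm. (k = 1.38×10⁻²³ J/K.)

P_n = kTB = 1.38×10⁻²³ × 443 × 1.03×10⁸ = 6.30×10⁻¹³ W
In dBm: 10 log₁₀(6.30×10⁻¹³ / 10⁻³) = −92.0 dBm

−92.0 dBm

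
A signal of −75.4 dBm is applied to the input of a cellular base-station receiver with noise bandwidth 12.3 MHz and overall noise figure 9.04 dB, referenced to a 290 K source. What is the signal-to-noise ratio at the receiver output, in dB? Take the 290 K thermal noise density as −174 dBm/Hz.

18.7 dB

Noise floor: N = −174 + 10 log₁₀(B) + NF
10 log₁₀(1.23×10⁷) = 70.9 dB
N = −174 + 70.9 + 9.04 = −94.06 dBm
SNR = P_sig − N = −75.4 − (−94.06) = 18.66 dB → 18.7 dB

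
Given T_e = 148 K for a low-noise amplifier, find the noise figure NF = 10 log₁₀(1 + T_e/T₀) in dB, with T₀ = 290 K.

1.79 dB

F = 1 + T_e/T₀ = 1 + 148/290 = 1.51034
NF = 10 log₁₀(1.51034) = 1.79 dB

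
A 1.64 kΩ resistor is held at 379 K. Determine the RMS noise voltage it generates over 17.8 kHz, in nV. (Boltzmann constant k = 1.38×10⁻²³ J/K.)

781 nV

V_n = √(4kTRB)
4kTRB = 4 × 1.38×10⁻²³ × 379 × 1.64×10³ × 1.78×10⁴ = 6.11×10⁻¹³ V²
V_n = √(6.11×10⁻¹³) = 7.81×10⁻⁷ V = 781 nV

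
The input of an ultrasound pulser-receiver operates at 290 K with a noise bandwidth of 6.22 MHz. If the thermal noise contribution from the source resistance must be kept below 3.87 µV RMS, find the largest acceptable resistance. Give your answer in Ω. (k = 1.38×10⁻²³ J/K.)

150 Ω

Johnson–Nyquist: V_n = √(4kTRB) ⇒ R = V_n² / (4kTB)
4kTB = 4 × 1.38×10⁻²³ × 290 × 6.22×10⁶ = 9.96×10⁻¹⁴
R = (3.87×10⁻⁶)² / 9.96×10⁻¹⁴ = 1.50×10² Ω = 150 Ω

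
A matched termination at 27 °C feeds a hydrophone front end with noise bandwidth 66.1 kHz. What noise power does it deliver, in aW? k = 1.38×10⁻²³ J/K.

274 aW

T = 27 °C + 273.15 = 300.15 K
P_n = kTB = 1.38×10⁻²³ × 300.15 × 6.61×10⁴ = 2.74×10⁻¹⁶ W = 274 aW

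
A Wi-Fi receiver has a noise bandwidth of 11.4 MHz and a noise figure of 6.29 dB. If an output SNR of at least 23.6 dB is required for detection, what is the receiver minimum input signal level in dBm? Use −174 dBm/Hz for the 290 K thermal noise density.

−73.5 dBm

Sensitivity = −174 + 10 log₁₀(B) + NF + SNR_min
= −174 + 70.57 + 6.29 + 23.6
= −73.54 dBm → −73.5 dBm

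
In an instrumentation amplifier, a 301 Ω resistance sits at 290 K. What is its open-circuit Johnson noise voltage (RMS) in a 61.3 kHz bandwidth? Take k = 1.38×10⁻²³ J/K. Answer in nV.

543 nV

V_n = √(4kTRB)
4kTRB = 4 × 1.38×10⁻²³ × 290 × 3.01×10² × 6.13×10⁴ = 2.95×10⁻¹³ V²
V_n = √(2.95×10⁻¹³) = 5.43×10⁻⁷ V = 543 nV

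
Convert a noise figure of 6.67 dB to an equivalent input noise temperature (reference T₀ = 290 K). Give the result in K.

F = 10^(6.67/10) = 4.64515
T_e = (F − 1)·T₀ = (4.64515 − 1) × 290 = 1057 K

1057 K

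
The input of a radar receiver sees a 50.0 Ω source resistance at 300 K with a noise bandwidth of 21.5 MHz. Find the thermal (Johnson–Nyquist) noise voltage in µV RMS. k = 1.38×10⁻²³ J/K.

V_n = √(4kTRB)
4kTRB = 4 × 1.38×10⁻²³ × 300 × 5.00×10¹ × 2.15×10⁷ = 1.78×10⁻¹¹ V²
V_n = √(1.78×10⁻¹¹) = 4.22×10⁻⁶ V = 4.22 µV

4.22 µV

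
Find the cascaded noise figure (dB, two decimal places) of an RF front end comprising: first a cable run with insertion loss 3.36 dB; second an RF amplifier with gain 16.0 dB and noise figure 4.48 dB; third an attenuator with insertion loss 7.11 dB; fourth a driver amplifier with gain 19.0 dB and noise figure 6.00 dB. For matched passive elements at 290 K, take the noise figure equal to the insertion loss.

8.54 dB

Convert to linear (a loss of L dB is a gain of −L dB): F_i = 10^(NF_i/10), G_i = 10^(G_i,dB/10)
  Stage 1: F_1 = 10^(3.36/10) = 2.168, G_1 = 10^(−3.36/10) = 0.4613
  Stage 2: F_2 = 10^(4.48/10) = 2.805, G_2 = 10^(16.0/10) = 39.81
  Stage 3: F_3 = 10^(7.11/10) = 5.140, G_3 = 10^(−7.11/10) = 0.1945
  Stage 4: F_4 = 10^(6.00/10) = 3.981, G_4 = 10^(19.0/10) = 79.43
Friis cascade:
  F = 2.168 + (2.805 − 1)/0.4613 + (5.140 − 1)/18.37 + (3.981 − 1)/3.573 = 7.141
NF = 10 log₁₀(7.141) = 8.54 dB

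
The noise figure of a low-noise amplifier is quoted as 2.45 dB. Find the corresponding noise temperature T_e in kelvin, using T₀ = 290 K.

220 K

F = 10^(2.45/10) = 1.75792
T_e = (F − 1)·T₀ = (1.75792 − 1) × 290 = 220 K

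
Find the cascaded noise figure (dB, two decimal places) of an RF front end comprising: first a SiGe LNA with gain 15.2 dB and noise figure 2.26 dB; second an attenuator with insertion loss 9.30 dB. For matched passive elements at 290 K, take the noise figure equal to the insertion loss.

2.81 dB

Convert to linear (a loss of L dB is a gain of −L dB): F_i = 10^(NF_i/10), G_i = 10^(G_i,dB/10)
  Stage 1: F_1 = 10^(2.26/10) = 1.683, G_1 = 10^(15.2/10) = 33.11
  Stage 2: F_2 = 10^(9.30/10) = 8.511, G_2 = 10^(−9.30/10) = 0.1175
Friis cascade:
  F = 1.683 + (8.511 − 1)/33.11 = 1.910
NF = 10 log₁₀(1.910) = 2.81 dB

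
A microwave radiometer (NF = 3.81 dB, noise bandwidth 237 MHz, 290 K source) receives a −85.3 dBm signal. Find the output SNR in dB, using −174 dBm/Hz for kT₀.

1.1 dB

Noise floor: N = −174 + 10 log₁₀(B) + NF
10 log₁₀(2.37×10⁸) = 83.75 dB
N = −174 + 83.75 + 3.81 = −86.44 dBm
SNR = P_sig − N = −85.3 − (−86.44) = 1.14 dB → 1.1 dB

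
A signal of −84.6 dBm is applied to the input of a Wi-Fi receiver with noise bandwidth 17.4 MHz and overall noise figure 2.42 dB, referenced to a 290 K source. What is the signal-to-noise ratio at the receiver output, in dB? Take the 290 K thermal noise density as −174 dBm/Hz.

14.6 dB

Noise floor: N = −174 + 10 log₁₀(B) + NF
10 log₁₀(1.74×10⁷) = 72.41 dB
N = −174 + 72.41 + 2.42 = −99.17 dBm
SNR = P_sig − N = −84.6 − (−99.17) = 14.57 dB → 14.6 dB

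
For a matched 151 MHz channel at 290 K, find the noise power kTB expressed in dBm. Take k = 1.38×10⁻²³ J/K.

P_n = kTB = 1.38×10⁻²³ × 290 × 1.51×10⁸ = 6.04×10⁻¹³ W
In dBm: 10 log₁₀(6.04×10⁻¹³ / 10⁻³) = −92.2 dBm

−92.2 dBm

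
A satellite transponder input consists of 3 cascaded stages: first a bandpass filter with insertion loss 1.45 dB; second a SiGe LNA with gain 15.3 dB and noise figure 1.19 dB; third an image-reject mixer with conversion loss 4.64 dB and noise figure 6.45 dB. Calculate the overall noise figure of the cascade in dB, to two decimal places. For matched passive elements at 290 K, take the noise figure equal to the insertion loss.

Convert to linear (a loss of L dB is a gain of −L dB): F_i = 10^(NF_i/10), G_i = 10^(G_i,dB/10)
  Stage 1: F_1 = 10^(1.45/10) = 1.396, G_1 = 10^(−1.45/10) = 0.7161
  Stage 2: F_2 = 10^(1.19/10) = 1.315, G_2 = 10^(15.3/10) = 33.88
  Stage 3: F_3 = 10^(6.45/10) = 4.416, G_3 = 10^(−4.64/10) = 0.3436
Friis cascade:
  F = 1.396 + (1.315 − 1)/0.7161 + (4.416 − 1)/24.27 = 1.977
NF = 10 log₁₀(1.977) = 2.96 dB

2.96 dB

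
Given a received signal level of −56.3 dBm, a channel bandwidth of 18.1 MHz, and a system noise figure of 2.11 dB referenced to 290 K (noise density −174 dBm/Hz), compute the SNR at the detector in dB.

Noise floor: N = −174 + 10 log₁₀(B) + NF
10 log₁₀(1.81×10⁷) = 72.58 dB
N = −174 + 72.58 + 2.11 = −99.31 dBm
SNR = P_sig − N = −56.3 − (−99.31) = 43.01 dB → 43.0 dB

43.0 dB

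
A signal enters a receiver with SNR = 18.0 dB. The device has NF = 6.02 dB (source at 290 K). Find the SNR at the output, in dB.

11.98 dB

By definition F = SNR_in/SNR_out, so in dB: SNR_out = SNR_in − NF
SNR_out = 18.0 − 6.02 = 11.98 dB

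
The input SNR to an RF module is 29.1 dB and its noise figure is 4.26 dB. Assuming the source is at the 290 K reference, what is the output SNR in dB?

By definition F = SNR_in/SNR_out, so in dB: SNR_out = SNR_in − NF
SNR_out = 29.1 − 4.26 = 24.84 dB

24.84 dB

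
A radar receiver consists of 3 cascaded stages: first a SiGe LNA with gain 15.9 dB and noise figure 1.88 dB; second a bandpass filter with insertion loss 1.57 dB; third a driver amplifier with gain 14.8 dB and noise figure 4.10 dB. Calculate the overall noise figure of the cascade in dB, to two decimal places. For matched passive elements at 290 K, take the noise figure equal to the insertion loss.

Convert to linear (a loss of L dB is a gain of −L dB): F_i = 10^(NF_i/10), G_i = 10^(G_i,dB/10)
  Stage 1: F_1 = 10^(1.88/10) = 1.542, G_1 = 10^(15.9/10) = 38.90
  Stage 2: F_2 = 10^(1.57/10) = 1.435, G_2 = 10^(−1.57/10) = 0.6966
  Stage 3: F_3 = 10^(4.10/10) = 2.570, G_3 = 10^(14.8/10) = 30.20
Friis cascade:
  F = 1.542 + (1.435 − 1)/38.90 + (2.570 − 1)/27.10 = 1.611
NF = 10 log₁₀(1.611) = 2.07 dB

2.07 dB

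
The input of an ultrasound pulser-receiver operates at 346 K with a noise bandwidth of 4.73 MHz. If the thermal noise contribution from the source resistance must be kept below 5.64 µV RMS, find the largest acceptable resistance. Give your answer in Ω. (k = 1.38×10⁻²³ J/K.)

Johnson–Nyquist: V_n = √(4kTRB) ⇒ R = V_n² / (4kTB)
4kTB = 4 × 1.38×10⁻²³ × 346 × 4.73×10⁶ = 9.03×10⁻¹⁴
R = (5.64×10⁻⁶)² / 9.03×10⁻¹⁴ = 3.52×10² Ω = 352 Ω

352 Ω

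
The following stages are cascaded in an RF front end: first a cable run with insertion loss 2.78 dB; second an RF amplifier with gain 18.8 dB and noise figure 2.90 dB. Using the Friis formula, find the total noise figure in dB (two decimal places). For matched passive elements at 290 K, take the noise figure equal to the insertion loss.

5.68 dB

Convert to linear (a loss of L dB is a gain of −L dB): F_i = 10^(NF_i/10), G_i = 10^(G_i,dB/10)
  Stage 1: F_1 = 10^(2.78/10) = 1.897, G_1 = 10^(−2.78/10) = 0.5272
  Stage 2: F_2 = 10^(2.90/10) = 1.950, G_2 = 10^(18.8/10) = 75.86
Friis cascade:
  F = 1.897 + (1.950 − 1)/0.5272 = 3.698
NF = 10 log₁₀(3.698) = 5.68 dB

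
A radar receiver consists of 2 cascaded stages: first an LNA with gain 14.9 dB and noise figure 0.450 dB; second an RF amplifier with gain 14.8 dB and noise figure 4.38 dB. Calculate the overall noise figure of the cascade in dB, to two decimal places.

0.67 dB

Convert to linear (a loss of L dB is a gain of −L dB): F_i = 10^(NF_i/10), G_i = 10^(G_i,dB/10)
  Stage 1: F_1 = 10^(0.450/10) = 1.109, G_1 = 10^(14.9/10) = 30.90
  Stage 2: F_2 = 10^(4.38/10) = 2.742, G_2 = 10^(14.8/10) = 30.20
Friis cascade:
  F = 1.109 + (2.742 − 1)/30.90 = 1.166
NF = 10 log₁₀(1.166) = 0.67 dB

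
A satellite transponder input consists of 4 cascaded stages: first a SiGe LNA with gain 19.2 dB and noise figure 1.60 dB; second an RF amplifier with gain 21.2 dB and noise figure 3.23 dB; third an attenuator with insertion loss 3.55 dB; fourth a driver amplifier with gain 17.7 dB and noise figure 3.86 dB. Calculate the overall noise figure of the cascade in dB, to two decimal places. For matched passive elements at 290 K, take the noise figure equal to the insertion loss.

1.64 dB

Convert to linear (a loss of L dB is a gain of −L dB): F_i = 10^(NF_i/10), G_i = 10^(G_i,dB/10)
  Stage 1: F_1 = 10^(1.60/10) = 1.445, G_1 = 10^(19.2/10) = 83.18
  Stage 2: F_2 = 10^(3.23/10) = 2.104, G_2 = 10^(21.2/10) = 131.8
  Stage 3: F_3 = 10^(3.55/10) = 2.265, G_3 = 10^(−3.55/10) = 0.4416
  Stage 4: F_4 = 10^(3.86/10) = 2.432, G_4 = 10^(17.7/10) = 58.88
Friis cascade:
  F = 1.445 + (2.104 − 1)/83.18 + (2.265 − 1)/1.096×10⁴ + (2.432 − 1)/4842 = 1.459
NF = 10 log₁₀(1.459) = 1.64 dB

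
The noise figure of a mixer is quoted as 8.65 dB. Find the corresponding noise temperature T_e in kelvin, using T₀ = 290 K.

F = 10^(8.65/10) = 7.32825
T_e = (F − 1)·T₀ = (7.32825 − 1) × 290 = 1835 K

1835 K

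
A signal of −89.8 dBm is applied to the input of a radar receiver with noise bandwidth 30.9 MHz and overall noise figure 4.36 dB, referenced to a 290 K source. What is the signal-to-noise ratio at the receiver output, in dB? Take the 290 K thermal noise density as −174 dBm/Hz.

4.9 dB

Noise floor: N = −174 + 10 log₁₀(B) + NF
10 log₁₀(3.09×10⁷) = 74.9 dB
N = −174 + 74.9 + 4.36 = −94.74 dBm
SNR = P_sig − N = −89.8 − (−94.74) = 4.94 dB → 4.9 dB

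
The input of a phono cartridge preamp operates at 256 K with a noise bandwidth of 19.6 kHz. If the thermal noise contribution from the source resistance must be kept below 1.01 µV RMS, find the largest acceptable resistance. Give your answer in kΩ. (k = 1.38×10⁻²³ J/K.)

Johnson–Nyquist: V_n = √(4kTRB) ⇒ R = V_n² / (4kTB)
4kTB = 4 × 1.38×10⁻²³ × 256 × 1.96×10⁴ = 2.77×10⁻¹⁶
R = (1.01×10⁻⁶)² / 2.77×10⁻¹⁶ = 3.68×10³ Ω = 3.68 kΩ

3.68 kΩ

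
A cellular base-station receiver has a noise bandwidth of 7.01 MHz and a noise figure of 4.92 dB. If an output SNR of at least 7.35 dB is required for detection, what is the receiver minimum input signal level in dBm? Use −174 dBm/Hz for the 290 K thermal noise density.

−93.3 dBm

Sensitivity = −174 + 10 log₁₀(B) + NF + SNR_min
= −174 + 68.46 + 4.92 + 7.35
= −93.27 dBm → −93.3 dBm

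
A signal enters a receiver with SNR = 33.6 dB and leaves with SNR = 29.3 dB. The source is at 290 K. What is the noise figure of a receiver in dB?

4.3 dB

NF (dB) = SNR_in(dB) − SNR_out(dB) when the source is at T₀
NF = 33.6 − 29.3 = 4.3 dB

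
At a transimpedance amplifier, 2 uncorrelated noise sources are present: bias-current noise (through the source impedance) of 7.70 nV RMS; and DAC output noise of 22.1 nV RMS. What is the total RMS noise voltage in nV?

Uncorrelated sources add in power (mean-square): V_tot = √(ΣV_i²)
V_tot = √[(7.70×10⁻⁹)² + (2.21×10⁻⁸)²] = 2.34×10⁻⁸ V = 23.4 nV

23.4 nV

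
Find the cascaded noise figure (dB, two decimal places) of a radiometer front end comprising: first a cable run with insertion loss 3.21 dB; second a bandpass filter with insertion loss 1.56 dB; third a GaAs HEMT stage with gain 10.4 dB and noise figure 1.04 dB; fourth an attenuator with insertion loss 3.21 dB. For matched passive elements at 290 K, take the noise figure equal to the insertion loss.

6.14 dB

Convert to linear (a loss of L dB is a gain of −L dB): F_i = 10^(NF_i/10), G_i = 10^(G_i,dB/10)
  Stage 1: F_1 = 10^(3.21/10) = 2.094, G_1 = 10^(−3.21/10) = 0.4775
  Stage 2: F_2 = 10^(1.56/10) = 1.432, G_2 = 10^(−1.56/10) = 0.6982
  Stage 3: F_3 = 10^(1.04/10) = 1.271, G_3 = 10^(10.4/10) = 10.96
  Stage 4: F_4 = 10^(3.21/10) = 2.094, G_4 = 10^(−3.21/10) = 0.4775
Friis cascade:
  F = 2.094 + (1.432 − 1)/0.4775 + (1.271 − 1)/0.3334 + (2.094 − 1)/3.656 = 4.110
NF = 10 log₁₀(4.110) = 6.14 dB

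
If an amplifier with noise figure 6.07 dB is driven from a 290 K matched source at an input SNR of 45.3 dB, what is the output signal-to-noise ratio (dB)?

39.23 dB

By definition F = SNR_in/SNR_out, so in dB: SNR_out = SNR_in − NF
SNR_out = 45.3 − 6.07 = 39.23 dB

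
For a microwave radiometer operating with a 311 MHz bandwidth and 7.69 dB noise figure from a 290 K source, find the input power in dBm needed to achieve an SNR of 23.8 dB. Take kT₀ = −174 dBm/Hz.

Sensitivity = −174 + 10 log₁₀(B) + NF + SNR_min
= −174 + 84.93 + 7.69 + 23.8
= −57.58 dBm → −57.6 dBm

−57.6 dBm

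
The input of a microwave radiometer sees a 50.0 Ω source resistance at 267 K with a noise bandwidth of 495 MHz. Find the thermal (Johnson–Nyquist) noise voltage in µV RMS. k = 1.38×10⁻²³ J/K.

V_n = √(4kTRB)
4kTRB = 4 × 1.38×10⁻²³ × 267 × 5.00×10¹ × 4.95×10⁸ = 3.65×10⁻¹⁰ V²
V_n = √(3.65×10⁻¹⁰) = 1.91×10⁻⁵ V = 19.1 µV

19.1 µV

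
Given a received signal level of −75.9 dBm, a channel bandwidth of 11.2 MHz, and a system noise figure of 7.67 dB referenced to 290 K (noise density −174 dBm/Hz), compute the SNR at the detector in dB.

Noise floor: N = −174 + 10 log₁₀(B) + NF
10 log₁₀(1.12×10⁷) = 70.49 dB
N = −174 + 70.49 + 7.67 = −95.84 dBm
SNR = P_sig − N = −75.9 − (−95.84) = 19.94 dB → 19.9 dB

19.9 dB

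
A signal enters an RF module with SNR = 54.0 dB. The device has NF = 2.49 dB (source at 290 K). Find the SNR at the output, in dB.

51.51 dB

By definition F = SNR_in/SNR_out, so in dB: SNR_out = SNR_in − NF
SNR_out = 54.0 − 2.49 = 51.51 dB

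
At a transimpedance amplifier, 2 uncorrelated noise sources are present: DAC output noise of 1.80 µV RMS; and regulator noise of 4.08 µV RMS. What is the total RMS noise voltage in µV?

4.46 µV

Uncorrelated sources add in power (mean-square): V_tot = √(ΣV_i²)
V_tot = √[(1.80×10⁻⁶)² + (4.08×10⁻⁶)²] = 4.46×10⁻⁶ V = 4.46 µV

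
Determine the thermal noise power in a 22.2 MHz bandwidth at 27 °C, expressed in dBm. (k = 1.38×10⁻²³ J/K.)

−100.4 dBm

T = 27 °C + 273.15 = 300.15 K
P_n = kTB = 1.38×10⁻²³ × 300.15 × 2.22×10⁷ = 9.20×10⁻¹⁴ W
In dBm: 10 log₁₀(9.20×10⁻¹⁴ / 10⁻³) = −100.4 dBm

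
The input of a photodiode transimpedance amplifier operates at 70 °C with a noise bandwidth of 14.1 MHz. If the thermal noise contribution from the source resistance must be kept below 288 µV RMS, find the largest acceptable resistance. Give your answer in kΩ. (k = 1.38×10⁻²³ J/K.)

T = 70 °C + 273.15 = 343.15 K
Johnson–Nyquist: V_n = √(4kTRB) ⇒ R = V_n² / (4kTB)
4kTB = 4 × 1.38×10⁻²³ × 343.15 × 1.41×10⁷ = 2.67×10⁻¹³
R = (2.88×10⁻⁴)² / 2.67×10⁻¹³ = 3.11×10⁵ Ω = 311 kΩ

311 kΩ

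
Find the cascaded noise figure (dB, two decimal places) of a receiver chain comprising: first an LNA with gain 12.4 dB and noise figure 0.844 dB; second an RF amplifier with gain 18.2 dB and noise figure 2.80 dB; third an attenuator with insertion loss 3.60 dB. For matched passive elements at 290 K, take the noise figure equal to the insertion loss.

Convert to linear (a loss of L dB is a gain of −L dB): F_i = 10^(NF_i/10), G_i = 10^(G_i,dB/10)
  Stage 1: F_1 = 10^(0.844/10) = 1.215, G_1 = 10^(12.4/10) = 17.38
  Stage 2: F_2 = 10^(2.80/10) = 1.905, G_2 = 10^(18.2/10) = 66.07
  Stage 3: F_3 = 10^(3.60/10) = 2.291, G_3 = 10^(−3.60/10) = 0.4365
Friis cascade:
  F = 1.215 + (1.905 − 1)/17.38 + (2.291 − 1)/1148 = 1.268
NF = 10 log₁₀(1.268) = 1.03 dB

1.03 dB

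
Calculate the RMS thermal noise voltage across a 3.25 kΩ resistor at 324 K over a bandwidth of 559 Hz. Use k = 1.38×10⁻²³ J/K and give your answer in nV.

180 nV

V_n = √(4kTRB)
4kTRB = 4 × 1.38×10⁻²³ × 324 × 3.25×10³ × 5.59×10² = 3.25×10⁻¹⁴ V²
V_n = √(3.25×10⁻¹⁴) = 1.80×10⁻⁷ V = 180 nV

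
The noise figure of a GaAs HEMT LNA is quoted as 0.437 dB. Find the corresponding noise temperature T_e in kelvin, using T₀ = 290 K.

F = 10^(0.437/10) = 1.10586
T_e = (F − 1)·T₀ = (1.10586 − 1) × 290 = 30.7 K

30.7 K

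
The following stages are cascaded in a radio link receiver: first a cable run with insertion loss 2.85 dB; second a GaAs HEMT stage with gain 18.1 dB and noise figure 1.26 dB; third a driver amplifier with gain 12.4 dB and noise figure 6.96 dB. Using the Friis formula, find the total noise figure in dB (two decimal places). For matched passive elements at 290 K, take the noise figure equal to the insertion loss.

Convert to linear (a loss of L dB is a gain of −L dB): F_i = 10^(NF_i/10), G_i = 10^(G_i,dB/10)
  Stage 1: F_1 = 10^(2.85/10) = 1.928, G_1 = 10^(−2.85/10) = 0.5188
  Stage 2: F_2 = 10^(1.26/10) = 1.337, G_2 = 10^(18.1/10) = 64.57
  Stage 3: F_3 = 10^(6.96/10) = 4.966, G_3 = 10^(12.4/10) = 17.38
Friis cascade:
  F = 1.928 + (1.337 − 1)/0.5188 + (4.966 − 1)/33.50 = 2.695
NF = 10 log₁₀(2.695) = 4.31 dB

4.31 dB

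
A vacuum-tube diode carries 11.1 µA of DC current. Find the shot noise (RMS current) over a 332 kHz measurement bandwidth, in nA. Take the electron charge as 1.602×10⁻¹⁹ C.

1.09 nA

I_n = √(2qI·B)
2qI·B = 2 × 1.602×10⁻¹⁹ × 1.11×10⁻⁵ × 3.32×10⁵ = 1.18×10⁻¹⁸ A²
I_n = √(1.18×10⁻¹⁸) = 1.09×10⁻⁹ A = 1.09 nA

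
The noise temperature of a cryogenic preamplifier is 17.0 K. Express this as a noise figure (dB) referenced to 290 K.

F = 1 + T_e/T₀ = 1 + 17.0/290 = 1.05862
NF = 10 log₁₀(1.05862) = 0.247 dB

0.247 dB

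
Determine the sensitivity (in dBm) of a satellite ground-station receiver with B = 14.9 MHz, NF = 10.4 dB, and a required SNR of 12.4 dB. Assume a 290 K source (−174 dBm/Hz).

−79.5 dBm

Sensitivity = −174 + 10 log₁₀(B) + NF + SNR_min
= −174 + 71.73 + 10.4 + 12.4
= −79.47 dBm → −79.5 dBm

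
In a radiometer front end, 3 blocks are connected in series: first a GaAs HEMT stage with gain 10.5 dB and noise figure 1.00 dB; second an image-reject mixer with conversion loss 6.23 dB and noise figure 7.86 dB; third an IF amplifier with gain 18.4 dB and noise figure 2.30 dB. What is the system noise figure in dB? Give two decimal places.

Convert to linear (a loss of L dB is a gain of −L dB): F_i = 10^(NF_i/10), G_i = 10^(G_i,dB/10)
  Stage 1: F_1 = 10^(1.00/10) = 1.259, G_1 = 10^(10.5/10) = 11.22
  Stage 2: F_2 = 10^(7.86/10) = 6.109, G_2 = 10^(−6.23/10) = 0.2382
  Stage 3: F_3 = 10^(2.30/10) = 1.698, G_3 = 10^(18.4/10) = 69.18
Friis cascade:
  F = 1.259 + (6.109 − 1)/11.22 + (1.698 − 1)/2.673 = 1.976
NF = 10 log₁₀(1.976) = 2.96 dB

2.96 dB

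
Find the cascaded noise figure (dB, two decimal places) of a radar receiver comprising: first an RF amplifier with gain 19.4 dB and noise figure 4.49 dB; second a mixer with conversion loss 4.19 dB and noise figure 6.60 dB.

Convert to linear (a loss of L dB is a gain of −L dB): F_i = 10^(NF_i/10), G_i = 10^(G_i,dB/10)
  Stage 1: F_1 = 10^(4.49/10) = 2.812, G_1 = 10^(19.4/10) = 87.10
  Stage 2: F_2 = 10^(6.60/10) = 4.571, G_2 = 10^(−4.19/10) = 0.3811
Friis cascade:
  F = 2.812 + (4.571 − 1)/87.10 = 2.853
NF = 10 log₁₀(2.853) = 4.55 dB

4.55 dB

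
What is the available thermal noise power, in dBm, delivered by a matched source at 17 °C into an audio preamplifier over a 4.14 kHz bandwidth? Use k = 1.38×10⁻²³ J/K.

−137.8 dBm

T = 17 °C + 273.15 = 290.15 K
P_n = kTB = 1.38×10⁻²³ × 290.15 × 4.14×10³ = 1.66×10⁻¹⁷ W
In dBm: 10 log₁₀(1.66×10⁻¹⁷ / 10⁻³) = −137.8 dBm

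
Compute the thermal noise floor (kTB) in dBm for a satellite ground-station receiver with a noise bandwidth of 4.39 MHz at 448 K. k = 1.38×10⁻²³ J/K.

−105.7 dBm

P_n = kTB = 1.38×10⁻²³ × 448 × 4.39×10⁶ = 2.71×10⁻¹⁴ W
In dBm: 10 log₁₀(2.71×10⁻¹⁴ / 10⁻³) = −105.7 dBm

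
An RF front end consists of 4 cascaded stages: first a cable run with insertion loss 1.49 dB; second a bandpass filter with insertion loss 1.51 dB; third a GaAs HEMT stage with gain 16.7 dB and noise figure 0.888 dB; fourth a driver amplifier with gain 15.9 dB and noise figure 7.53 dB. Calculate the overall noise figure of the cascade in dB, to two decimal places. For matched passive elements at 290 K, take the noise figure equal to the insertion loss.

4.23 dB

Convert to linear (a loss of L dB is a gain of −L dB): F_i = 10^(NF_i/10), G_i = 10^(G_i,dB/10)
  Stage 1: F_1 = 10^(1.49/10) = 1.409, G_1 = 10^(−1.49/10) = 0.7096
  Stage 2: F_2 = 10^(1.51/10) = 1.416, G_2 = 10^(−1.51/10) = 0.7063
  Stage 3: F_3 = 10^(0.888/10) = 1.227, G_3 = 10^(16.7/10) = 46.77
  Stage 4: F_4 = 10^(7.53/10) = 5.662, G_4 = 10^(15.9/10) = 38.90
Friis cascade:
  F = 1.409 + (1.416 − 1)/0.7096 + (1.227 − 1)/0.5012 + (5.662 − 1)/23.44 = 2.647
NF = 10 log₁₀(2.647) = 4.23 dB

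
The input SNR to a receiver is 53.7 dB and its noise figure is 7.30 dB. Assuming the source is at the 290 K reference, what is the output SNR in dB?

46.40 dB

By definition F = SNR_in/SNR_out, so in dB: SNR_out = SNR_in − NF
SNR_out = 53.7 − 7.30 = 46.40 dB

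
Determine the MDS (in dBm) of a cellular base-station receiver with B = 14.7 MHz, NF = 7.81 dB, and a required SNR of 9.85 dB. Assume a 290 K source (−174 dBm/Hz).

−84.7 dBm

Sensitivity = −174 + 10 log₁₀(B) + NF + SNR_min
= −174 + 71.67 + 7.81 + 9.85
= −84.67 dBm → −84.7 dBm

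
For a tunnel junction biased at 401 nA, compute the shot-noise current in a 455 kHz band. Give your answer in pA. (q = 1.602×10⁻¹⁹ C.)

242 pA

I_n = √(2qI·B)
2qI·B = 2 × 1.602×10⁻¹⁹ × 4.01×10⁻⁷ × 4.55×10⁵ = 5.85×10⁻²⁰ A²
I_n = √(5.85×10⁻²⁰) = 2.42×10⁻¹⁰ A = 242 pA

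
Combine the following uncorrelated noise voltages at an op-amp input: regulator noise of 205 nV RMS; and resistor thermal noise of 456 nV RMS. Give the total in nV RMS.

Uncorrelated sources add in power (mean-square): V_tot = √(ΣV_i²)
V_tot = √[(2.05×10⁻⁷)² + (4.56×10⁻⁷)²] = 5.00×10⁻⁷ V = 500 nV

500 nV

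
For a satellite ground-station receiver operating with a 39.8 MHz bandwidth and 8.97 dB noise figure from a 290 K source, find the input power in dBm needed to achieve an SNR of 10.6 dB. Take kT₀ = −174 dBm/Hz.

−78.4 dBm

Sensitivity = −174 + 10 log₁₀(B) + NF + SNR_min
= −174 + 76 + 8.97 + 10.6
= −78.43 dBm → −78.4 dBm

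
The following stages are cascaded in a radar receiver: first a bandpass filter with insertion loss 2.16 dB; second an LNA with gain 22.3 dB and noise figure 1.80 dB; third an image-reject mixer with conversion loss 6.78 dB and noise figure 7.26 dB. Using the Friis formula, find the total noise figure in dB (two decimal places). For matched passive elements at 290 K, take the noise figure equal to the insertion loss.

Convert to linear (a loss of L dB is a gain of −L dB): F_i = 10^(NF_i/10), G_i = 10^(G_i,dB/10)
  Stage 1: F_1 = 10^(2.16/10) = 1.644, G_1 = 10^(−2.16/10) = 0.6081
  Stage 2: F_2 = 10^(1.80/10) = 1.514, G_2 = 10^(22.3/10) = 169.8
  Stage 3: F_3 = 10^(7.26/10) = 5.321, G_3 = 10^(−6.78/10) = 0.2099
Friis cascade:
  F = 1.644 + (1.514 − 1)/0.6081 + (5.321 − 1)/103.3 = 2.531
NF = 10 log₁₀(2.531) = 4.03 dB

4.03 dB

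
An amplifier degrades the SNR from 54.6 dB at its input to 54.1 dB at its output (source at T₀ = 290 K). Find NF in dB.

NF (dB) = SNR_in(dB) − SNR_out(dB) when the source is at T₀
NF = 54.6 − 54.1 = 0.5 dB

0.5 dB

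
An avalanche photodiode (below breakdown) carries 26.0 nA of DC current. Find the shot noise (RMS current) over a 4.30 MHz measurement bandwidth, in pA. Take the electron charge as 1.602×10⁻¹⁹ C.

189 pA

I_n = √(2qI·B)
2qI·B = 2 × 1.602×10⁻¹⁹ × 2.60×10⁻⁸ × 4.30×10⁶ = 3.58×10⁻²⁰ A²
I_n = √(3.58×10⁻²⁰) = 1.89×10⁻¹⁰ A = 189 pA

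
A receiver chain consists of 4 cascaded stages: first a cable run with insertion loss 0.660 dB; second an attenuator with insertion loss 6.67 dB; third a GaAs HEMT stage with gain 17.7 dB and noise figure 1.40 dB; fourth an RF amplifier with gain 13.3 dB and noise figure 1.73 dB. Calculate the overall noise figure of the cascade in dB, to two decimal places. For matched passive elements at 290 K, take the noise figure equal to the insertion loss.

8.76 dB

Convert to linear (a loss of L dB is a gain of −L dB): F_i = 10^(NF_i/10), G_i = 10^(G_i,dB/10)
  Stage 1: F_1 = 10^(0.660/10) = 1.164, G_1 = 10^(−0.660/10) = 0.8590
  Stage 2: F_2 = 10^(6.67/10) = 4.645, G_2 = 10^(−6.67/10) = 0.2153
  Stage 3: F_3 = 10^(1.40/10) = 1.380, G_3 = 10^(17.7/10) = 58.88
  Stage 4: F_4 = 10^(1.73/10) = 1.489, G_4 = 10^(13.3/10) = 21.38
Friis cascade:
  F = 1.164 + (4.645 − 1)/0.8590 + (1.380 − 1)/0.1849 + (1.489 − 1)/10.89 = 7.509
NF = 10 log₁₀(7.509) = 8.76 dB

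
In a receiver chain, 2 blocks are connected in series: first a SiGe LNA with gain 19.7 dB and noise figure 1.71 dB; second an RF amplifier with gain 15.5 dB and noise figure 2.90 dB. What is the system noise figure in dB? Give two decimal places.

1.74 dB

Convert to linear (a loss of L dB is a gain of −L dB): F_i = 10^(NF_i/10), G_i = 10^(G_i,dB/10)
  Stage 1: F_1 = 10^(1.71/10) = 1.483, G_1 = 10^(19.7/10) = 93.33
  Stage 2: F_2 = 10^(2.90/10) = 1.950, G_2 = 10^(15.5/10) = 35.48
Friis cascade:
  F = 1.483 + (1.950 − 1)/93.33 = 1.493
NF = 10 log₁₀(1.493) = 1.74 dB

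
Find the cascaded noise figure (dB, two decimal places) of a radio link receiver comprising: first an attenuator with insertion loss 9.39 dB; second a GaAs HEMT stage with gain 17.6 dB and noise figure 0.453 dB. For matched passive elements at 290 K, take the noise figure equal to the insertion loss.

9.84 dB

Convert to linear (a loss of L dB is a gain of −L dB): F_i = 10^(NF_i/10), G_i = 10^(G_i,dB/10)
  Stage 1: F_1 = 10^(9.39/10) = 8.690, G_1 = 10^(−9.39/10) = 0.1151
  Stage 2: F_2 = 10^(0.453/10) = 1.110, G_2 = 10^(17.6/10) = 57.54
Friis cascade:
  F = 8.690 + (1.110 − 1)/0.1151 = 9.645
NF = 10 log₁₀(9.645) = 9.84 dB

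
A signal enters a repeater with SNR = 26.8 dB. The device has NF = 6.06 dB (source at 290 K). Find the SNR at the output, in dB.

20.74 dB

By definition F = SNR_in/SNR_out, so in dB: SNR_out = SNR_in − NF
SNR_out = 26.8 − 6.06 = 20.74 dB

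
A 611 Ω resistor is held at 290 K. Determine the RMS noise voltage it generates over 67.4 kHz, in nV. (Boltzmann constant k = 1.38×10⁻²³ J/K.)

812 nV

V_n = √(4kTRB)
4kTRB = 4 × 1.38×10⁻²³ × 290 × 6.11×10² × 6.74×10⁴ = 6.59×10⁻¹³ V²
V_n = √(6.59×10⁻¹³) = 8.12×10⁻⁷ V = 812 nV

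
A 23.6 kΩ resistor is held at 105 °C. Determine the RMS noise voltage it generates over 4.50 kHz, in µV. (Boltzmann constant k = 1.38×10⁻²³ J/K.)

T = 105 °C + 273.15 = 378.15 K
V_n = √(4kTRB)
4kTRB = 4 × 1.38×10⁻²³ × 378.15 × 2.36×10⁴ × 4.50×10³ = 2.22×10⁻¹² V²
V_n = √(2.22×10⁻¹²) = 1.49×10⁻⁶ V = 1.49 µV

1.49 µV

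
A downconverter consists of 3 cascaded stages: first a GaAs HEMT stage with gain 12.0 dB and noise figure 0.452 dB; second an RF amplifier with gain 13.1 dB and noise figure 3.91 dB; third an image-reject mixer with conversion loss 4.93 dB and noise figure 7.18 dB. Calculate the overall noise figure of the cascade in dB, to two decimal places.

Convert to linear (a loss of L dB is a gain of −L dB): F_i = 10^(NF_i/10), G_i = 10^(G_i,dB/10)
  Stage 1: F_1 = 10^(0.452/10) = 1.110, G_1 = 10^(12.0/10) = 15.85
  Stage 2: F_2 = 10^(3.91/10) = 2.460, G_2 = 10^(13.1/10) = 20.42
  Stage 3: F_3 = 10^(7.18/10) = 5.224, G_3 = 10^(−4.93/10) = 0.3214
Friis cascade:
  F = 1.110 + (2.460 − 1)/15.85 + (5.224 − 1)/323.6 = 1.215
NF = 10 log₁₀(1.215) = 0.85 dB

0.85 dB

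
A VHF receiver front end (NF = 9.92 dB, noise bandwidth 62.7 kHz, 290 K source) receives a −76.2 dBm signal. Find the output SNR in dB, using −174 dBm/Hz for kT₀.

Noise floor: N = −174 + 10 log₁₀(B) + NF
10 log₁₀(6.27×10⁴) = 47.97 dB
N = −174 + 47.97 + 9.92 = −116.11 dBm
SNR = P_sig − N = −76.2 − (−116.11) = 39.91 dB → 39.9 dB

39.9 dB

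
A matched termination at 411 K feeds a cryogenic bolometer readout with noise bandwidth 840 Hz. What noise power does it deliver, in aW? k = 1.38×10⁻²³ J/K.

4.76 aW

P_n = kTB = 1.38×10⁻²³ × 411 × 8.40×10² = 4.76×10⁻¹⁸ W = 4.76 aW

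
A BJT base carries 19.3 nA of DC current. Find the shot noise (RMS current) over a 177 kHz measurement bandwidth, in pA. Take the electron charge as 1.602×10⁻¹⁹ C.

33.1 pA

I_n = √(2qI·B)
2qI·B = 2 × 1.602×10⁻¹⁹ × 1.93×10⁻⁸ × 1.77×10⁵ = 1.09×10⁻²¹ A²
I_n = √(1.09×10⁻²¹) = 3.31×10⁻¹¹ A = 33.1 pA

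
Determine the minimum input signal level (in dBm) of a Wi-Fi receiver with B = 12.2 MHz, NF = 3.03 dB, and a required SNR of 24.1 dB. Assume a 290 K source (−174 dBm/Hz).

−76.0 dBm

Sensitivity = −174 + 10 log₁₀(B) + NF + SNR_min
= −174 + 70.86 + 3.03 + 24.1
= −76.01 dBm → −76.0 dBm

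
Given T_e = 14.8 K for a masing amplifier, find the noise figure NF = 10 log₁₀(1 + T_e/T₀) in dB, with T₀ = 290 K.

F = 1 + T_e/T₀ = 1 + 14.8/290 = 1.05103
NF = 10 log₁₀(1.05103) = 0.216 dB

0.216 dB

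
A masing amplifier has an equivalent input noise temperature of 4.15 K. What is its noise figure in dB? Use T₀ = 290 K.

F = 1 + T_e/T₀ = 1 + 4.15/290 = 1.01431
NF = 10 log₁₀(1.01431) = 0.062 dB

0.062 dB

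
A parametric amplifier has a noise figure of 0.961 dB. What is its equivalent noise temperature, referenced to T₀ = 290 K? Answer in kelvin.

F = 10^(0.961/10) = 1.24767
T_e = (F − 1)·T₀ = (1.24767 − 1) × 290 = 71.8 K

71.8 K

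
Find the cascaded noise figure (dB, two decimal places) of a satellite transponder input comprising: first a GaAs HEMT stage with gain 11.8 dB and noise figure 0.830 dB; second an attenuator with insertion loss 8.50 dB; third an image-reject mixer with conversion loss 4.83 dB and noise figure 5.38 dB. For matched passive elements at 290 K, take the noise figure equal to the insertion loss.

Convert to linear (a loss of L dB is a gain of −L dB): F_i = 10^(NF_i/10), G_i = 10^(G_i,dB/10)
  Stage 1: F_1 = 10^(0.830/10) = 1.211, G_1 = 10^(11.8/10) = 15.14
  Stage 2: F_2 = 10^(8.50/10) = 7.079, G_2 = 10^(−8.50/10) = 0.1413
  Stage 3: F_3 = 10^(5.38/10) = 3.451, G_3 = 10^(−4.83/10) = 0.3289
Friis cascade:
  F = 1.211 + (7.079 − 1)/15.14 + (3.451 − 1)/2.138 = 2.759
NF = 10 log₁₀(2.759) = 4.41 dB

4.41 dB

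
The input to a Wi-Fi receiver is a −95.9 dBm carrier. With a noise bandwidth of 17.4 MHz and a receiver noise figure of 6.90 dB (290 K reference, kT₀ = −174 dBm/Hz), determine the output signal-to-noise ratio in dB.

Noise floor: N = −174 + 10 log₁₀(B) + NF
10 log₁₀(1.74×10⁷) = 72.41 dB
N = −174 + 72.41 + 6.90 = −94.69 dBm
SNR = P_sig − N = −95.9 − (−94.69) = −1.21 dB → −1.2 dB

−1.2 dB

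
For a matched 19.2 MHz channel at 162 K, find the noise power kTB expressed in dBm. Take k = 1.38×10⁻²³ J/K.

−103.7 dBm

P_n = kTB = 1.38×10⁻²³ × 162 × 1.92×10⁷ = 4.29×10⁻¹⁴ W
In dBm: 10 log₁₀(4.29×10⁻¹⁴ / 10⁻³) = −103.7 dBm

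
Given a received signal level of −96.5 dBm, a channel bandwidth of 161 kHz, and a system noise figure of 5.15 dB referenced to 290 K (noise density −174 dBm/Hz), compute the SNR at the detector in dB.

Noise floor: N = −174 + 10 log₁₀(B) + NF
10 log₁₀(1.61×10⁵) = 52.07 dB
N = −174 + 52.07 + 5.15 = −116.78 dBm
SNR = P_sig − N = −96.5 − (−116.78) = 20.28 dB → 20.3 dB

20.3 dB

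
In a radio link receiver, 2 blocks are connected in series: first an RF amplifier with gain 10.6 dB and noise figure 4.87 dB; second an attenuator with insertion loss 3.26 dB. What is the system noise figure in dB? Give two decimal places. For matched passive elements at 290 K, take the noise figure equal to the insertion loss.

Convert to linear (a loss of L dB is a gain of −L dB): F_i = 10^(NF_i/10), G_i = 10^(G_i,dB/10)
  Stage 1: F_1 = 10^(4.87/10) = 3.069, G_1 = 10^(10.6/10) = 11.48
  Stage 2: F_2 = 10^(3.26/10) = 2.118, G_2 = 10^(−3.26/10) = 0.4721
Friis cascade:
  F = 3.069 + (2.118 − 1)/11.48 = 3.166
NF = 10 log₁₀(3.166) = 5.01 dB

5.01 dB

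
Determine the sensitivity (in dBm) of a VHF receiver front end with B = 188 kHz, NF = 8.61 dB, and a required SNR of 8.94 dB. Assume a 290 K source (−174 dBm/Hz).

−103.7 dBm

Sensitivity = −174 + 10 log₁₀(B) + NF + SNR_min
= −174 + 52.74 + 8.61 + 8.94
= −103.71 dBm → −103.7 dBm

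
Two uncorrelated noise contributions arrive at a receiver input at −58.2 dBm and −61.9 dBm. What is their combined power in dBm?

Convert to linear, add, convert back:
P₁ = 1.51×10⁻⁹ W, P₂ = 6.46×10⁻¹⁰ W
P_tot = 2.16×10⁻⁹ W → 10 log₁₀(P_tot / 10⁻³) = −56.7 dBm

−56.7 dBm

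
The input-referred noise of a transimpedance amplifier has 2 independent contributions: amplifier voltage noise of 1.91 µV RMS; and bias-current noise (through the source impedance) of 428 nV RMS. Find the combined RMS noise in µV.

Uncorrelated sources add in power (mean-square): V_tot = √(ΣV_i²)
V_tot = √[(1.91×10⁻⁶)² + (4.28×10⁻⁷)²] = 1.96×10⁻⁶ V = 1.96 µV

1.96 µV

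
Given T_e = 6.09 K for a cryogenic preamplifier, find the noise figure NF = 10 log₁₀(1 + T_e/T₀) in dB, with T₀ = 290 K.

0.090 dB

F = 1 + T_e/T₀ = 1 + 6.09/290 = 1.021
NF = 10 log₁₀(1.021) = 0.090 dB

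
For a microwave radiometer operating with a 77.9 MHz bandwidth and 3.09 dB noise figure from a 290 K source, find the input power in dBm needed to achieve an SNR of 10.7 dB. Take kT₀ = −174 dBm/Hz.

Sensitivity = −174 + 10 log₁₀(B) + NF + SNR_min
= −174 + 78.92 + 3.09 + 10.7
= −81.29 dBm → −81.3 dBm

−81.3 dBm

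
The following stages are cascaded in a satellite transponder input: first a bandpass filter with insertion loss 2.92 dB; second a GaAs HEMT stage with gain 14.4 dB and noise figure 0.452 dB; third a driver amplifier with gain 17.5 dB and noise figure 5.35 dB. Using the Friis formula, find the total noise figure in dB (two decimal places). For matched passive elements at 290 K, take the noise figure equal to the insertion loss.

Convert to linear (a loss of L dB is a gain of −L dB): F_i = 10^(NF_i/10), G_i = 10^(G_i,dB/10)
  Stage 1: F_1 = 10^(2.92/10) = 1.959, G_1 = 10^(−2.92/10) = 0.5105
  Stage 2: F_2 = 10^(0.452/10) = 1.110, G_2 = 10^(14.4/10) = 27.54
  Stage 3: F_3 = 10^(5.35/10) = 3.428, G_3 = 10^(17.5/10) = 56.23
Friis cascade:
  F = 1.959 + (1.110 − 1)/0.5105 + (3.428 − 1)/14.06 = 2.346
NF = 10 log₁₀(2.346) = 3.70 dB

3.70 dB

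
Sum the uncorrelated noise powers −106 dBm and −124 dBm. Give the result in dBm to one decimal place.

Convert to linear, add, convert back:
P₁ = 2.51×10⁻¹⁴ W, P₂ = 3.98×10⁻¹⁶ W
P_tot = 2.55×10⁻¹⁴ W → 10 log₁₀(P_tot / 10⁻³) = −105.9 dBm

−105.9 dBm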